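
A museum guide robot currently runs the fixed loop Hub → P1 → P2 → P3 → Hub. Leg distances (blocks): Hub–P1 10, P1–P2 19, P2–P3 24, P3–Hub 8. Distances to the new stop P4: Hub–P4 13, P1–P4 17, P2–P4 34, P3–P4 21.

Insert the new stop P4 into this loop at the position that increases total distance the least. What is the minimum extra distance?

Insertion cost between consecutive stops i–j is d(i,P4) + d(P4,j) − d(i,j):
  between Hub and P1: 13 + 17 − 10 = 20
  between P1 and P2: 17 + 34 − 19 = 32
  between P2 and P3: 34 + 21 − 24 = 31
  between P3 and Hub: 21 + 13 − 8 = 26
Cheapest insertion is between Hub and P1, adding 20.
New total = 61 + 20 = 81.

+20 blocks — insert P4 between Hub and P1.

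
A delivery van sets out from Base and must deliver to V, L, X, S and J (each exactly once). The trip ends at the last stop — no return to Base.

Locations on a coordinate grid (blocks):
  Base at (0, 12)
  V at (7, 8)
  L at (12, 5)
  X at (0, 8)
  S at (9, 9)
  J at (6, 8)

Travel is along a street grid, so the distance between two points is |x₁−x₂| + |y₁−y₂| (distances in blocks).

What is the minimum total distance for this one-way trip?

Minimum one-way distance = 21 blocks.

There are 5! = 120 possible orderings.
Base→V→L→X→S→J: 11+8+15+10+4 = 48
Base→V→L→X→J→S: 11+8+15+6+4 = 44
Base→V→L→S→X→J: 11+8+7+10+6 = 42
Base→V→L→S→J→X: 11+8+7+4+6 = 36
Base→V→L→J→X→S: 11+8+9+6+10 = 44
Base→V→L→J→S→X: 11+8+9+4+10 = 42
Base→V→X→L→S→J: 11+7+15+7+4 = 44
Base→V→X→L→J→S: 11+7+15+9+4 = 46
Base→V→X→S→L→J: 11+7+10+7+9 = 44
Base→V→X→S→J→L: 11+7+10+4+9 = 41
Base→V→X→J→L→S: 11+7+6+9+7 = 40
Base→V→X→J→S→L: 11+7+6+4+7 = 35
Base→V→S→L→X→J: 11+3+7+15+6 = 42
Base→V→S→L→J→X: 11+3+7+9+6 = 36
… (106 more)
Base→X→J→V→S→L: 4+6+1+3+7 = 21  ← best
The minimum is 21.
One shortest path: Base → X → J → V → S → L.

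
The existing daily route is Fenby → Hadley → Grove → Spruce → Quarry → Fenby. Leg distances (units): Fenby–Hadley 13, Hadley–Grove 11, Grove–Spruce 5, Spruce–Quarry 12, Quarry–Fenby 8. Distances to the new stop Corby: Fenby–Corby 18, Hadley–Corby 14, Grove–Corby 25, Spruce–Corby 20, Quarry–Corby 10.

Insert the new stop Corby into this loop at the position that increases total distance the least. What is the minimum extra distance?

+18 — insert Corby between Spruce and Quarry.

Insertion cost between consecutive stops i–j is d(i,Corby) + d(Corby,j) − d(i,j):
  between Fenby and Hadley: 18 + 14 − 13 = 19
  between Hadley and Grove: 14 + 25 − 11 = 28
  between Grove and Spruce: 25 + 20 − 5 = 40
  between Spruce and Quarry: 20 + 10 − 12 = 18
  between Quarry and Fenby: 10 + 18 − 8 = 20
Cheapest insertion is between Spruce and Quarry, adding 18.
New total = 49 + 18 = 67.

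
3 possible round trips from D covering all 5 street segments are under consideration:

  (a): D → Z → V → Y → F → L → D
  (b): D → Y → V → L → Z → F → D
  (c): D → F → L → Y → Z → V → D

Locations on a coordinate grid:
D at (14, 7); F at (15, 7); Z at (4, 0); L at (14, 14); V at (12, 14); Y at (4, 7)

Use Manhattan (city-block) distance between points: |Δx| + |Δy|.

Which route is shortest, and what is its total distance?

(a): 17 + 22 + 15 + 11 + 8 + 7 = 80
(b): 10 + 15 + 2 + 24 + 18 + 1 = 70
(c): 1 + 8 + 17 + 7 + 22 + 9 = 64

64 — (c) is the shortest.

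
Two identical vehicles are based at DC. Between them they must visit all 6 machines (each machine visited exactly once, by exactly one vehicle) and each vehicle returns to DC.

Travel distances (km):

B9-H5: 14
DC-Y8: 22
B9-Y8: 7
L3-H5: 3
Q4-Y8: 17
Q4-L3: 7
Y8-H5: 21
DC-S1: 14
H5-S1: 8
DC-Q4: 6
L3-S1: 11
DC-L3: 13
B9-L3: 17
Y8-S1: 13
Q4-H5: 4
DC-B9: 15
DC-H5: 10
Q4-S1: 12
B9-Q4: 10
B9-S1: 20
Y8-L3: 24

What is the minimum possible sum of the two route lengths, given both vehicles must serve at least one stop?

Check every non-empty split of the stops between the two vehicles; for each half take its own optimal tour:
  {B9} + {Q4, Y8, L3, H5, S1}: 30 + 59 = 89
  {Q4} + {B9, Y8, L3, H5, S1}: 12 + 59 = 71
  {B9, Q4} + {Y8, L3, H5, S1}: 31 + 59 = 90
  {Y8} + {B9, Q4, L3, H5, S1}: 44 + 57 = 101
  {B9, Y8} + {Q4, L3, H5, S1}: 44 + 38 = 82
  {Q4, Y8} + {B9, L3, H5, S1}: 45 + 57 = 102
  … (31 splits in total)
Best: vehicle 1 DC → Q4 → DC = 12; vehicle 2 DC → B9 → Y8 → S1 → L3 → H5 → DC = 59; combined 71.

Minimum combined distance: 71 km.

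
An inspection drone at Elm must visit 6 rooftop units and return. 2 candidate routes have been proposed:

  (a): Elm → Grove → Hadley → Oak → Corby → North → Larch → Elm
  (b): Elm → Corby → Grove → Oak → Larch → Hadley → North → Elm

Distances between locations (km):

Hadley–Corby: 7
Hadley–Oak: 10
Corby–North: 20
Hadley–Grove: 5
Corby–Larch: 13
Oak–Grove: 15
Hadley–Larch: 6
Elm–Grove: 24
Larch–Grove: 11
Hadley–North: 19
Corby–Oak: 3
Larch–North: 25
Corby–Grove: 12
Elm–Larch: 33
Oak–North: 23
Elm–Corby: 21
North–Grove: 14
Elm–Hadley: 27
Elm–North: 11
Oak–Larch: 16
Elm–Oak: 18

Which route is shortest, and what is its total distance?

(a): 24 + 5 + 10 + 3 + 20 + 25 + 33 = 120
(b): 21 + 12 + 15 + 16 + 6 + 19 + 11 = 100

Shortest is (b), total 100 km.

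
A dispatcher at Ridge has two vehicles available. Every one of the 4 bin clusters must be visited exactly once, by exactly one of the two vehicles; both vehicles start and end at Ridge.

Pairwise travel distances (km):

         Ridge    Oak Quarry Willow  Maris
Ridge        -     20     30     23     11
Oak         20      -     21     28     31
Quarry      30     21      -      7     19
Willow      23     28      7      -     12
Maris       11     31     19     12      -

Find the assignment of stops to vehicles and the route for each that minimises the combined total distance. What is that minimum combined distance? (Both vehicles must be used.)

Try each way of splitting the stops between the two vehicles (each non-empty) and, for each split, find the best tour for each vehicle:
  {Oak} + {Quarry, Willow, Maris}: 40 + 60 = 100
  {Quarry} + {Oak, Willow, Maris}: 60 + 71 = 131
  {Oak, Quarry} + {Willow, Maris}: 71 + 46 = 117
  {Willow} + {Oak, Quarry, Maris}: 46 + 71 = 117
  {Oak, Willow} + {Quarry, Maris}: 71 + 60 = 131
  {Quarry, Willow} + {Oak, Maris}: 60 + 62 = 122
  … (7 splits in total)
  {Oak, Quarry, Willow} + {Maris}: 71 + 22 = 93  ← best
Best: vehicle 1 Ridge → Oak → Quarry → Willow → Ridge = 71; vehicle 2 Ridge → Maris → Ridge = 22; combined 93.

93 km — the smallest possible combined total.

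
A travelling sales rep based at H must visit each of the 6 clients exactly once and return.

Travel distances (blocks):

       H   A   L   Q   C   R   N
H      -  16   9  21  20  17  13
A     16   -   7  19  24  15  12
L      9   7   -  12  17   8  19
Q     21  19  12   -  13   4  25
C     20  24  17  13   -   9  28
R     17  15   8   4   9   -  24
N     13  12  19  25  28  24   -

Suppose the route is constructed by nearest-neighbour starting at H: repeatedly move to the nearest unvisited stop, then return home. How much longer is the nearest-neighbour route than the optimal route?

The nearest-neighbour route is 12 blocks longer than optimal.

H: L=9, N=13, A=16, R=17, C=20, Q=21 ⇒ L
L: A=7, R=8, Q=12, C=17, N=19 ⇒ A
A: N=12, R=15, Q=19, C=24 ⇒ N
N: R=24, Q=25, C=28 ⇒ R
R: Q=4, C=9 ⇒ Q
Q: C=13 ⇒ C
NN route H → L → A → N → R → Q → C → H costs 89.
Optimal: H → C → Q → R → L → A → N → H costs 77 (by enumerating all 360 distinct tours).
Excess = 89 − 77 = 12.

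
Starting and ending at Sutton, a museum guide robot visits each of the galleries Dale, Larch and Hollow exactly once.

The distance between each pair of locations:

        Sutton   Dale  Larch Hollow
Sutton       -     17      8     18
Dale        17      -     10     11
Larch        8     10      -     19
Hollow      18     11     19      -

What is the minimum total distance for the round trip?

Sutton → Dale → Larch → Hollow → Sutton: 17+10+19+18 = 64
Sutton → Dale → Hollow → Larch → Sutton: 17+11+19+8 = 55
Sutton → Larch → Dale → Hollow → Sutton: 8+10+11+18 = 47
The minimum is 47.
One optimal route: Sutton → Larch → Dale → Hollow → Sutton (or its reverse).

Minimum total distance: 47.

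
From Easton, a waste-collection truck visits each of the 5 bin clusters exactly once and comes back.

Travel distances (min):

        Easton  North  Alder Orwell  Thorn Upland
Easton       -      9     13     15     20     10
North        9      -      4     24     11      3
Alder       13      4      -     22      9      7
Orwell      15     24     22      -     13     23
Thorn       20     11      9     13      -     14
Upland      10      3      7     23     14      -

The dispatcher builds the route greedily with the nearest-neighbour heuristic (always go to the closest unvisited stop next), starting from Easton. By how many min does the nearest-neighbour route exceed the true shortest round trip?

Easton: North=9, Upland=10, Alder=13, Orwell=15, Thorn=20 ⇒ North
North: Upland=3, Alder=4, Thorn=11, Orwell=24 ⇒ Upland
Upland: Alder=7, Thorn=14, Orwell=23 ⇒ Alder
Alder: Thorn=9, Orwell=22 ⇒ Thorn
Thorn: Orwell=13 ⇒ Orwell
NN route Easton → North → Upland → Alder → Thorn → Orwell → Easton costs 56.
Optimal: Easton → Orwell → Thorn → Alder → North → Upland → Easton costs 54 (by enumerating all 60 distinct tours).
Excess = 56 − 54 = 2.

2 min longer than the optimal tour.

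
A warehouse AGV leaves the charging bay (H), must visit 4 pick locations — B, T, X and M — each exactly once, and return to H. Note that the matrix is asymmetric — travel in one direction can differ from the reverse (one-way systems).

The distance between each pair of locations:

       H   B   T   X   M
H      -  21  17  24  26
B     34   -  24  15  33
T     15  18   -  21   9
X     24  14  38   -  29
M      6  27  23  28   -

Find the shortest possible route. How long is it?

H - B - T - X - M - H: 21+24+21+29+6 = 101
H - B - T - M - X - H: 21+24+9+28+24 = 106
H - B - X - T - M - H: 21+15+38+9+6 = 89
H - B - X - M - T - H: 21+15+29+23+15 = 103
H - B - M - T - X - H: 21+33+23+21+24 = 122
H - B - M - X - T - H: 21+33+28+38+15 = 135
H - T - B - X - M - H: 17+18+15+29+6 = 85
H - T - B - M - X - H: 17+18+33+28+24 = 120
H - T - X - B - M - H: 17+21+14+33+6 = 91
H - T - X - M - B - H: 17+21+29+27+34 = 128
H - T - M - B - X - H: 17+9+27+15+24 = 92
H - T - M - X - B - H: 17+9+28+14+34 = 102
H - X - B - T - M - H: 24+14+24+9+6 = 77
H - X - B - M - T - H: 24+14+33+23+15 = 109
… (10 more)
The minimum is 77.
One optimal route: H → X → B → T → M → H.

Shortest round trip = 77.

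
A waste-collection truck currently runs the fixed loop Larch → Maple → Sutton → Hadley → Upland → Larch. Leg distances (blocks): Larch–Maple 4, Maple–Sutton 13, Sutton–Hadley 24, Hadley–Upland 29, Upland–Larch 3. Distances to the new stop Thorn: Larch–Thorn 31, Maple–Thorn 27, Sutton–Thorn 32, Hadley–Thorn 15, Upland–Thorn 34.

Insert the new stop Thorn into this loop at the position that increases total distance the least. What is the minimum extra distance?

Insertion cost between consecutive stops i–j is d(i,Thorn) + d(Thorn,j) − d(i,j):
  between Larch and Maple: 31 + 27 − 4 = 54
  between Maple and Sutton: 27 + 32 − 13 = 46
  between Sutton and Hadley: 32 + 15 − 24 = 23
  between Hadley and Upland: 15 + 34 − 29 = 20
  between Upland and Larch: 34 + 31 − 3 = 62
Cheapest insertion is between Hadley and Upland, adding 20.
New total = 73 + 20 = 93.

+20 blocks — insert Thorn between Hadley and Upland.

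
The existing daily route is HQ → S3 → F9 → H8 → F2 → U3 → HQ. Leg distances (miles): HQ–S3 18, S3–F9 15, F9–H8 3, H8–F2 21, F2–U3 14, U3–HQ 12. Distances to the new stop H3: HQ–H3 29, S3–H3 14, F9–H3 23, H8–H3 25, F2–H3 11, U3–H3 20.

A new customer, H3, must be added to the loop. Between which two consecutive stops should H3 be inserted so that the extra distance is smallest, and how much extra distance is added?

Adding 15 miles by placing H3 on the H8–F2 leg.

Insertion cost between consecutive stops i–j is d(i,H3) + d(H3,j) − d(i,j):
  between HQ and S3: 29 + 14 − 18 = 25
  between S3 and F9: 14 + 23 − 15 = 22
  between F9 and H8: 23 + 25 − 3 = 45
  between H8 and F2: 25 + 11 − 21 = 15
  between F2 and U3: 11 + 20 − 14 = 17
  between U3 and HQ: 20 + 29 − 12 = 37
Cheapest insertion is between H8 and F2, adding 15.
New total = 83 + 15 = 98.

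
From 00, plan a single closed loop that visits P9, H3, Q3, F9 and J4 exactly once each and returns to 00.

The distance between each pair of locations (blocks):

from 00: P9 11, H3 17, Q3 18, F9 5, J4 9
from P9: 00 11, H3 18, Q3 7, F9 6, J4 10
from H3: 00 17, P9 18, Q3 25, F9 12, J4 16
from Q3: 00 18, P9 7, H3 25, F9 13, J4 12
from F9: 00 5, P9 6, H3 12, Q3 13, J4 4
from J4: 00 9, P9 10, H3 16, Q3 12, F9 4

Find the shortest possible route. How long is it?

With 5 stops there are 5!/2 = 60 distinct round trips (a route and its reverse cost the same).
00 - P9 - H3 - Q3 - F9 - J4 - 00: 11+18+25+13+4+9 = 80
00 - P9 - H3 - Q3 - J4 - F9 - 00: 11+18+25+12+4+5 = 75
00 - P9 - H3 - F9 - Q3 - J4 - 00: 11+18+12+13+12+9 = 75
00 - P9 - H3 - F9 - J4 - Q3 - 00: 11+18+12+4+12+18 = 75
00 - P9 - H3 - J4 - Q3 - F9 - 00: 11+18+16+12+13+5 = 75
00 - P9 - H3 - J4 - F9 - Q3 - 00: 11+18+16+4+13+18 = 80
00 - P9 - Q3 - H3 - F9 - J4 - 00: 11+7+25+12+4+9 = 68
00 - P9 - Q3 - H3 - J4 - F9 - 00: 11+7+25+16+4+5 = 68
00 - P9 - Q3 - F9 - H3 - J4 - 00: 11+7+13+12+16+9 = 68
00 - P9 - Q3 - F9 - J4 - H3 - 00: 11+7+13+4+16+17 = 68
00 - P9 - Q3 - J4 - H3 - F9 - 00: 11+7+12+16+12+5 = 63
00 - P9 - Q3 - J4 - F9 - H3 - 00: 11+7+12+4+12+17 = 63
00 - P9 - F9 - H3 - Q3 - J4 - 00: 11+6+12+25+12+9 = 75
00 - P9 - F9 - H3 - J4 - Q3 - 00: 11+6+12+16+12+18 = 75
… (46 more)
The minimum is 63.
One optimal route: 00 → P9 → Q3 → J4 → H3 → F9 → 00 (or its reverse).

Minimum total distance: 63 blocks.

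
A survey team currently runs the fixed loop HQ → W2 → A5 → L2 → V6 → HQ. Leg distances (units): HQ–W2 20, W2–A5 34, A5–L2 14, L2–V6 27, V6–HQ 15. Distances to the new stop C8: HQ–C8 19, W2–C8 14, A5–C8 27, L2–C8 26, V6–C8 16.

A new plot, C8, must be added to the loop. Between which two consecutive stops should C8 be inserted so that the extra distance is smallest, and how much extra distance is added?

Adding 7 by placing C8 on the W2–A5 leg.

Insertion cost between consecutive stops i–j is d(i,C8) + d(C8,j) − d(i,j):
  between HQ and W2: 19 + 14 − 20 = 13
  between W2 and A5: 14 + 27 − 34 = 7
  between A5 and L2: 27 + 26 − 14 = 39
  between L2 and V6: 26 + 16 − 27 = 15
  between V6 and HQ: 16 + 19 − 15 = 20
Cheapest insertion is between W2 and A5, adding 7.
New total = 110 + 7 = 117.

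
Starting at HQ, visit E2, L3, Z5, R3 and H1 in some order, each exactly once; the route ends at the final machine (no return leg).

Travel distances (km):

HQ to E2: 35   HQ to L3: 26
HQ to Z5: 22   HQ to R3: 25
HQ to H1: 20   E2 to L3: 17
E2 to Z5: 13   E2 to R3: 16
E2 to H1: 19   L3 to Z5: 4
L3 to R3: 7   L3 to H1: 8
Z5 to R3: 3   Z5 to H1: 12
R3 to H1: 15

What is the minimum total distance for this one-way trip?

There are 5! = 120 possible orderings.
HQ - E2 - L3 - Z5 - R3 - H1: 35+17+4+3+15 = 74
HQ - E2 - L3 - Z5 - H1 - R3: 35+17+4+12+15 = 83
HQ - E2 - L3 - R3 - Z5 - H1: 35+17+7+3+12 = 74
HQ - E2 - L3 - R3 - H1 - Z5: 35+17+7+15+12 = 86
HQ - E2 - L3 - H1 - Z5 - R3: 35+17+8+12+3 = 75
HQ - E2 - L3 - H1 - R3 - Z5: 35+17+8+15+3 = 78
HQ - E2 - Z5 - L3 - R3 - H1: 35+13+4+7+15 = 74
HQ - E2 - Z5 - L3 - H1 - R3: 35+13+4+8+15 = 75
HQ - E2 - Z5 - R3 - L3 - H1: 35+13+3+7+8 = 66
HQ - E2 - Z5 - R3 - H1 - L3: 35+13+3+15+8 = 74
HQ - E2 - Z5 - H1 - L3 - R3: 35+13+12+8+7 = 75
HQ - E2 - Z5 - H1 - R3 - L3: 35+13+12+15+7 = 82
HQ - E2 - R3 - L3 - Z5 - H1: 35+16+7+4+12 = 74
HQ - E2 - R3 - L3 - H1 - Z5: 35+16+7+8+12 = 78
… (106 more)
HQ - H1 - L3 - Z5 - R3 - E2: 20+8+4+3+16 = 51  ← best
The minimum is 51.
One shortest path: HQ → H1 → L3 → Z5 → R3 → E2.

Shortest open route: 51 km.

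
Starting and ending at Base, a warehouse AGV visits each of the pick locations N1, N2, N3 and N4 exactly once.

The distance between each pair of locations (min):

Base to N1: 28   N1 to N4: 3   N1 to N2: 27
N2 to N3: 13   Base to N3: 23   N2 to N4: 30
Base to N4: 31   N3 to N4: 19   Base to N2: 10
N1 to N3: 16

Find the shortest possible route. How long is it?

Shortest round trip = 73 min.

With 4 stops there are 4!/2 = 12 distinct round trips (a route and its reverse cost the same).
Base - N1 - N2 - N3 - N4 - Base: 28+27+13+19+31 = 118
Base - N1 - N2 - N4 - N3 - Base: 28+27+30+19+23 = 127
Base - N1 - N3 - N2 - N4 - Base: 28+16+13+30+31 = 118
Base - N1 - N3 - N4 - N2 - Base: 28+16+19+30+10 = 103
Base - N1 - N4 - N2 - N3 - Base: 28+3+30+13+23 = 97
Base - N1 - N4 - N3 - N2 - Base: 28+3+19+13+10 = 73
Base - N2 - N1 - N3 - N4 - Base: 10+27+16+19+31 = 103
Base - N2 - N1 - N4 - N3 - Base: 10+27+3+19+23 = 82
Base - N2 - N3 - N1 - N4 - Base: 10+13+16+3+31 = 73
Base - N2 - N4 - N1 - N3 - Base: 10+30+3+16+23 = 82
Base - N3 - N1 - N2 - N4 - Base: 23+16+27+30+31 = 127
Base - N3 - N2 - N1 - N4 - Base: 23+13+27+3+31 = 97
The minimum is 73.
One optimal route: Base → N1 → N4 → N3 → N2 → Base (or its reverse).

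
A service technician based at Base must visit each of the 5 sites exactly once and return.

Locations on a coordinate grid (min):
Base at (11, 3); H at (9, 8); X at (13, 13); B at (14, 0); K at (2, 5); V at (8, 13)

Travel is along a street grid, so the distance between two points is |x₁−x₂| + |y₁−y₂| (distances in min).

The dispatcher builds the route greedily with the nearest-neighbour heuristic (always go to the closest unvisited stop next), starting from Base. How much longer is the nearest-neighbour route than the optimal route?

Base: B=6, H=7, K=11, X=12, V=13 ⇒ B
B: H=13, X=14, K=17, V=19 ⇒ H
H: V=6, X=9, K=10 ⇒ V
V: X=5, K=14 ⇒ X
X: K=19 ⇒ K
NN route Base → B → H → V → X → K → Base costs 60.
Optimal: Base → B → X → V → H → K → Base costs 52 (by enumerating all 60 distinct tours).
Excess = 60 − 52 = 8.

8 min longer than the optimal tour.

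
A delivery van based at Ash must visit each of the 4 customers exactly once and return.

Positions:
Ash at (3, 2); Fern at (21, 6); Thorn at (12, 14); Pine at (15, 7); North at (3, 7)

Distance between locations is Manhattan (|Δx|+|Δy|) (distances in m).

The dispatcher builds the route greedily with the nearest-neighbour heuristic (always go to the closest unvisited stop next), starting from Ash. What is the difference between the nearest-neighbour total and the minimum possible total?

From Ash: North=5, Pine=17, Thorn=21, Fern=22 → choose North (5).
From North: Pine=12, Thorn=16, Fern=19 → choose Pine (12).
From Pine: Fern=7, Thorn=10 → choose Fern (7).
From Fern: Thorn=17 → choose Thorn (17).
NN route Ash → North → Pine → Fern → Thorn → Ash costs 62.
Optimal: Ash → Fern → Pine → Thorn → North → Ash costs 60 (by enumerating all 12 distinct tours).
Excess = 62 − 60 = 2.

2 m longer than the optimal tour.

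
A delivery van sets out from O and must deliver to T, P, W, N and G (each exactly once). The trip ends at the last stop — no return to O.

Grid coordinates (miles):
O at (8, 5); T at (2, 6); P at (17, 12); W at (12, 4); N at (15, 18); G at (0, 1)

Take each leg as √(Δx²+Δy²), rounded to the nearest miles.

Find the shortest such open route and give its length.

There are 5! = 120 possible orderings.
O - T - P - W - N - G: 6+16+9+14+23 = 68
O - T - P - W - G - N: 6+16+9+12+23 = 66
O - T - P - N - W - G: 6+16+6+14+12 = 54
O - T - P - N - G - W: 6+16+6+23+12 = 63
O - T - P - G - W - N: 6+16+20+12+14 = 68
O - T - P - G - N - W: 6+16+20+23+14 = 79
O - T - W - P - N - G: 6+10+9+6+23 = 54
O - T - W - P - G - N: 6+10+9+20+23 = 68
O - T - W - N - P - G: 6+10+14+6+20 = 56
O - T - W - N - G - P: 6+10+14+23+20 = 73
O - T - W - G - P - N: 6+10+12+20+6 = 54
O - T - W - G - N - P: 6+10+12+23+6 = 57
O - T - N - P - W - G: 6+18+6+9+12 = 51
O - T - N - P - G - W: 6+18+6+20+12 = 62
… (106 more)
O - T - G - W - P - N: 6+5+12+9+6 = 38  ← best
The minimum is 38.
One shortest path: O → T → G → W → P → N.

Shortest open route: 38 miles.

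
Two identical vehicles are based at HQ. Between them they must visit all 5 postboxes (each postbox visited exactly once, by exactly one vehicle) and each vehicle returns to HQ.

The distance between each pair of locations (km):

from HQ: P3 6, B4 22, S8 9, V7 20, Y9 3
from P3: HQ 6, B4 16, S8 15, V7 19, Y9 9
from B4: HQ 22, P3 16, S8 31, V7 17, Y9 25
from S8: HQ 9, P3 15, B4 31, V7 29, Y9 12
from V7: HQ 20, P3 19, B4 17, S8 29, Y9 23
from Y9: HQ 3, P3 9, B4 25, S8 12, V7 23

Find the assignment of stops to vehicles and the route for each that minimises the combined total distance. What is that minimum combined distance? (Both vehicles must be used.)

Try each way of splitting the stops between the two vehicles (each non-empty) and, for each split, find the best tour for each vehicle:
  {P3} + {B4, S8, V7, Y9}: 12 + 83 = 95
  {B4} + {P3, S8, V7, Y9}: 44 + 69 = 113
  {P3, B4} + {S8, V7, Y9}: 44 + 64 = 108
  {S8} + {P3, B4, V7, Y9}: 18 + 65 = 83
  {P3, S8} + {B4, V7, Y9}: 30 + 65 = 95
  {B4, S8} + {P3, V7, Y9}: 62 + 51 = 113
  … (15 splits in total)
Best: vehicle 1 HQ → S8 → HQ = 18; vehicle 2 HQ → P3 → B4 → V7 → Y9 → HQ = 65; combined 83.

Minimum combined distance: 83 km.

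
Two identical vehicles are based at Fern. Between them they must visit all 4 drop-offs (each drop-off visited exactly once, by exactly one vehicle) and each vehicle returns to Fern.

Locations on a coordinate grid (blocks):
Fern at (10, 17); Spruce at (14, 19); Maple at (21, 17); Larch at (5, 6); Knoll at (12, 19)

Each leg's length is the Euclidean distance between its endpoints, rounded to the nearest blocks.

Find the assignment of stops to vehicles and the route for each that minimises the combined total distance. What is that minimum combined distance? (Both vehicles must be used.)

Minimum combined distance: 47 blocks.

There are 2^3 − 1 = 7 ways to divide the 4 stops into two non-empty groups. For each, the best each vehicle can do is its own shortest tour through its group:
  {Spruce} + {Maple, Larch, Knoll}: 8 + 43 = 51
  {Maple} + {Spruce, Larch, Knoll}: 22 + 33 = 55
  {Spruce, Maple} + {Larch, Knoll}: 22 + 30 = 52
  {Larch} + {Spruce, Maple, Knoll}: 24 + 23 = 47
  {Spruce, Larch} + {Maple, Knoll}: 32 + 23 = 55
  {Maple, Larch} + {Spruce, Knoll}: 42 + 9 = 51
  … (7 splits in total)
Best: vehicle 1 Fern → Larch → Fern = 24; vehicle 2 Fern → Spruce → Maple → Knoll → Fern = 23; combined 47.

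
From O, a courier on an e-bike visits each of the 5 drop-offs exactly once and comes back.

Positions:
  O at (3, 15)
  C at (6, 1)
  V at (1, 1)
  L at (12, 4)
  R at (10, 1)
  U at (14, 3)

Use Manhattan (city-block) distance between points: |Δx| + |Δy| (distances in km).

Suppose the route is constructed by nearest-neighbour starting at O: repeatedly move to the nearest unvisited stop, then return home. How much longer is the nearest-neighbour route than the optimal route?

O: V=16, C=17, L=20, R=21, U=23 ⇒ V
V: C=5, R=9, L=14, U=15 ⇒ C
C: R=4, L=9, U=10 ⇒ R
R: L=5, U=6 ⇒ L
L: U=3 ⇒ U
NN route O → V → C → R → L → U → O costs 56.
Optimal: O → V → C → R → U → L → O costs 54 (by enumerating all 60 distinct tours).
Excess = 56 − 54 = 2.

2 km longer than the optimal tour.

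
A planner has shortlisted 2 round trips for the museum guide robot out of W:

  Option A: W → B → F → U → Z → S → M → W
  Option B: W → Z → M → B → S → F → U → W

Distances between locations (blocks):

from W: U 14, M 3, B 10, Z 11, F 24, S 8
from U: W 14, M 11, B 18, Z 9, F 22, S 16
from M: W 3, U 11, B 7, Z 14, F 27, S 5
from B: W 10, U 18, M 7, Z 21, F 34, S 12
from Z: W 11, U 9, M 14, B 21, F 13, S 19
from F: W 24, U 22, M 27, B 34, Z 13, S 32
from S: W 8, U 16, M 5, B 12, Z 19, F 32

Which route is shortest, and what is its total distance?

Option A: 10 + 34 + 22 + 9 + 19 + 5 + 3 = 102
Option B: 11 + 14 + 7 + 12 + 32 + 22 + 14 = 112

102 blocks — Option A is the shortest.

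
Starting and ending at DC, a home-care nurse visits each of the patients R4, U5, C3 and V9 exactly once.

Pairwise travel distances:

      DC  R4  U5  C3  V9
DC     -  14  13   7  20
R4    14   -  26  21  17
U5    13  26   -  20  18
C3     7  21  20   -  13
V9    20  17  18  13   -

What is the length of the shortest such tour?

Minimum total distance: 76.

There are 12 distinct closed tours to check (reversals are equivalent).
DC - R4 - U5 - C3 - V9 - DC: 14+26+20+13+20 = 93
DC - R4 - U5 - V9 - C3 - DC: 14+26+18+13+7 = 78
DC - R4 - C3 - U5 - V9 - DC: 14+21+20+18+20 = 93
DC - R4 - C3 - V9 - U5 - DC: 14+21+13+18+13 = 79
DC - R4 - V9 - U5 - C3 - DC: 14+17+18+20+7 = 76
DC - R4 - V9 - C3 - U5 - DC: 14+17+13+20+13 = 77
DC - U5 - R4 - C3 - V9 - DC: 13+26+21+13+20 = 93
DC - U5 - R4 - V9 - C3 - DC: 13+26+17+13+7 = 76
DC - U5 - C3 - R4 - V9 - DC: 13+20+21+17+20 = 91
DC - U5 - V9 - R4 - C3 - DC: 13+18+17+21+7 = 76
DC - C3 - R4 - U5 - V9 - DC: 7+21+26+18+20 = 92
DC - C3 - U5 - R4 - V9 - DC: 7+20+26+17+20 = 90
The minimum is 76.
One optimal route: DC → R4 → V9 → U5 → C3 → DC (or its reverse).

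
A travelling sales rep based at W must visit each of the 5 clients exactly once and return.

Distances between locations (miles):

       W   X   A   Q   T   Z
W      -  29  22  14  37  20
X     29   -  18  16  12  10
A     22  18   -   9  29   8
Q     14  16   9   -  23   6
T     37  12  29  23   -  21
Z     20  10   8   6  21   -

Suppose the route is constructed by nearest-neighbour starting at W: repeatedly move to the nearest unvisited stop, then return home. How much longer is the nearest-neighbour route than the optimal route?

The nearest-neighbour route is 6 miles longer than optimal.

From W: Q=14, Z=20, A=22, X=29, T=37 → choose Q (14).
From Q: Z=6, A=9, X=16, T=23 → choose Z (6).
From Z: A=8, X=10, T=21 → choose A (8).
From A: X=18, T=29 → choose X (18).
From X: T=12 → choose T (12).
NN route W → Q → Z → A → X → T → W costs 95.
Optimal: W → A → Z → X → T → Q → W costs 89 (by enumerating all 60 distinct tours).
Excess = 95 − 89 = 6.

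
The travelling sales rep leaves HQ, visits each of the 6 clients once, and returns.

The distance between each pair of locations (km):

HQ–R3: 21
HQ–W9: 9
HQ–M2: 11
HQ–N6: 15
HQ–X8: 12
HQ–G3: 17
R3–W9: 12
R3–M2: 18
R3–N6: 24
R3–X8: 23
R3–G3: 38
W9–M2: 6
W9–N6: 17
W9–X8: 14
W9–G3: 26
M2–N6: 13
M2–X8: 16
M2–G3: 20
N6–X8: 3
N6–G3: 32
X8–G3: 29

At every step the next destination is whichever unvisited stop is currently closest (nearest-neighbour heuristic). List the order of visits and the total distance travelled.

At HQ the remaining stops are W9 9, M2 11, X8 12, N6 15, G3 17, R3 21; go to W9.
At W9 the remaining stops are M2 6, R3 12, X8 14, N6 17, G3 26; go to M2.
At M2 the remaining stops are N6 13, X8 16, R3 18, G3 20; go to N6.
At N6 the remaining stops are X8 3, R3 24, G3 32; go to X8.
At X8 the remaining stops are R3 23, G3 29; go to R3.
At R3 the remaining stops are G3 38; go to G3.
Return G3→HQ: 17.
Total = 9 + 6 + 13 + 3 + 23 + 38 + 17 = 109.

109 km along HQ → W9 → M2 → N6 → X8 → R3 → G3 → HQ.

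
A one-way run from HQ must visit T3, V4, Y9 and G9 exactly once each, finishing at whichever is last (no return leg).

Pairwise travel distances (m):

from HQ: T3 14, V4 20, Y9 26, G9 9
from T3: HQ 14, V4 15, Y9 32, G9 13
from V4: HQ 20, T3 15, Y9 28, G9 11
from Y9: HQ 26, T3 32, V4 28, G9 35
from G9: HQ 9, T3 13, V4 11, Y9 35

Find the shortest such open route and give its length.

65 m — the minimum one-way total.

There are 4! = 24 possible orderings.
HQ→T3→V4→Y9→G9: 14+15+28+35 = 92
HQ→T3→V4→G9→Y9: 14+15+11+35 = 75
HQ→T3→Y9→V4→G9: 14+32+28+11 = 85
HQ→T3→Y9→G9→V4: 14+32+35+11 = 92
HQ→T3→G9→V4→Y9: 14+13+11+28 = 66
HQ→T3→G9→Y9→V4: 14+13+35+28 = 90
HQ→V4→T3→Y9→G9: 20+15+32+35 = 102
HQ→V4→T3→G9→Y9: 20+15+13+35 = 83
HQ→V4→Y9→T3→G9: 20+28+32+13 = 93
HQ→V4→Y9→G9→T3: 20+28+35+13 = 96
HQ→V4→G9→T3→Y9: 20+11+13+32 = 76
HQ→V4→G9→Y9→T3: 20+11+35+32 = 98
HQ→Y9→T3→V4→G9: 26+32+15+11 = 84
HQ→Y9→T3→G9→V4: 26+32+13+11 = 82
… (10 more)
HQ→G9→T3→V4→Y9: 9+13+15+28 = 65  ← best
The minimum is 65.
One shortest path: HQ → G9 → T3 → V4 → Y9.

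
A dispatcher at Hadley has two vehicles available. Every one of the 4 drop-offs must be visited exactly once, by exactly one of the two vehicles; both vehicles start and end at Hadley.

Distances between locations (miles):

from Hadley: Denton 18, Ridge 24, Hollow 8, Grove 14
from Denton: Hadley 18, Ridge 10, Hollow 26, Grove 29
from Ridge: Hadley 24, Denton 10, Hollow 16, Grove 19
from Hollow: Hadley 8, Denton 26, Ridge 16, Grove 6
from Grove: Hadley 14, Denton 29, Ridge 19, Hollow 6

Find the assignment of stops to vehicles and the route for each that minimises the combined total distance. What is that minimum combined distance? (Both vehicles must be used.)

There are 2^3 − 1 = 7 ways to divide the 4 stops into two non-empty groups. For each, the best each vehicle can do is its own shortest tour through its group:
  {Denton} + {Ridge, Hollow, Grove}: 36 + 57 = 93
  {Ridge} + {Denton, Hollow, Grove}: 48 + 61 = 109
  {Denton, Ridge} + {Hollow, Grove}: 52 + 28 = 80
  {Hollow} + {Denton, Ridge, Grove}: 16 + 61 = 77
  {Denton, Hollow} + {Ridge, Grove}: 52 + 57 = 109
  {Ridge, Hollow} + {Denton, Grove}: 48 + 61 = 109
  … (7 splits in total)
Best: vehicle 1 Hadley → Hollow → Hadley = 16; vehicle 2 Hadley → Denton → Ridge → Grove → Hadley = 61; combined 77.

Minimum combined distance: 77 miles.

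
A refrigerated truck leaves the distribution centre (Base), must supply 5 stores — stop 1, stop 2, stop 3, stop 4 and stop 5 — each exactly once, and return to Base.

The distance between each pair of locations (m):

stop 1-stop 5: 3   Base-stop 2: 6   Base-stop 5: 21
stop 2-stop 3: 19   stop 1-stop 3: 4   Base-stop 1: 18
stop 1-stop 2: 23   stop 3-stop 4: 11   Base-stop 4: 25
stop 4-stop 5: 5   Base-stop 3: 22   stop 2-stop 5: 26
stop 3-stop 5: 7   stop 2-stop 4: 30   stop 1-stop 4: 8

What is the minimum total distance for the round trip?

62 m — the shortest possible round trip.

Base-stop 1-stop 2-stop 3-stop 4-stop 5-Base: 18+23+19+11+5+21 = 97
Base-stop 1-stop 2-stop 3-stop 5-stop 4-Base: 18+23+19+7+5+25 = 97
Base-stop 1-stop 2-stop 4-stop 3-stop 5-Base: 18+23+30+11+7+21 = 110
Base-stop 1-stop 2-stop 4-stop 5-stop 3-Base: 18+23+30+5+7+22 = 105
Base-stop 1-stop 2-stop 5-stop 3-stop 4-Base: 18+23+26+7+11+25 = 110
Base-stop 1-stop 2-stop 5-stop 4-stop 3-Base: 18+23+26+5+11+22 = 105
Base-stop 1-stop 3-stop 2-stop 4-stop 5-Base: 18+4+19+30+5+21 = 97
Base-stop 1-stop 3-stop 2-stop 5-stop 4-Base: 18+4+19+26+5+25 = 97
Base-stop 1-stop 3-stop 4-stop 2-stop 5-Base: 18+4+11+30+26+21 = 110
Base-stop 1-stop 3-stop 4-stop 5-stop 2-Base: 18+4+11+5+26+6 = 70
Base-stop 1-stop 3-stop 5-stop 2-stop 4-Base: 18+4+7+26+30+25 = 110
Base-stop 1-stop 3-stop 5-stop 4-stop 2-Base: 18+4+7+5+30+6 = 70
Base-stop 1-stop 4-stop 2-stop 3-stop 5-Base: 18+8+30+19+7+21 = 103
Base-stop 1-stop 4-stop 2-stop 5-stop 3-Base: 18+8+30+26+7+22 = 111
… (46 more)
Base-stop 1-stop 5-stop 4-stop 3-stop 2-Base: 18+3+5+11+19+6 = 62  ← best
The minimum is 62.
One optimal route: Base → stop 1 → stop 5 → stop 4 → stop 3 → stop 2 → Base (or its reverse).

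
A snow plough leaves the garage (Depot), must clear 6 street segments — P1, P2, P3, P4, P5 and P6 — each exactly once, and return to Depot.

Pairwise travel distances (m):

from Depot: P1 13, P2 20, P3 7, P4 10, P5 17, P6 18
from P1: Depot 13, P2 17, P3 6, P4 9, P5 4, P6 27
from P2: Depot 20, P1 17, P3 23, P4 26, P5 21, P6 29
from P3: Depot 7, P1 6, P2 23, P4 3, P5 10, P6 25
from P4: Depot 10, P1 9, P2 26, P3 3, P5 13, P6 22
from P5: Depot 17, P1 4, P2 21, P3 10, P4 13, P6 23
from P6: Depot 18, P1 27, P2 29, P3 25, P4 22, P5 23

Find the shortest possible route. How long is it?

Minimum total distance: 91 m.

With 6 stops there are 6!/2 = 360 distinct round trips (a route and its reverse cost the same).
Depot→P1→P2→P3→P4→P5→P6→Depot: 13+17+23+3+13+23+18 = 110
Depot→P1→P2→P3→P4→P6→P5→Depot: 13+17+23+3+22+23+17 = 118
Depot→P1→P2→P3→P5→P4→P6→Depot: 13+17+23+10+13+22+18 = 116
Depot→P1→P2→P3→P5→P6→P4→Depot: 13+17+23+10+23+22+10 = 118
Depot→P1→P2→P3→P6→P4→P5→Depot: 13+17+23+25+22+13+17 = 130
Depot→P1→P2→P3→P6→P5→P4→Depot: 13+17+23+25+23+13+10 = 124
Depot→P1→P2→P4→P3→P5→P6→Depot: 13+17+26+3+10+23+18 = 110
Depot→P1→P2→P4→P3→P6→P5→Depot: 13+17+26+3+25+23+17 = 124
… (352 more)
Depot→P3→P4→P1→P5→P2→P6→Depot: 7+3+9+4+21+29+18 = 91  ← best
The minimum is 91.
One optimal route: Depot → P3 → P4 → P1 → P5 → P2 → P6 → Depot (or its reverse).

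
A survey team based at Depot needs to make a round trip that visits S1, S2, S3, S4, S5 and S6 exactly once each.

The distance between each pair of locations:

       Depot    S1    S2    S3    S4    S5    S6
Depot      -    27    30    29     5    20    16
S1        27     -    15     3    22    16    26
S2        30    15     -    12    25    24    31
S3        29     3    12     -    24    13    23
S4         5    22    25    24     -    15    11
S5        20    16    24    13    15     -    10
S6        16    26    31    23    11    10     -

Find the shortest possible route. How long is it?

Minimum total distance: 87.

With 6 stops there are 6!/2 = 360 distinct round trips (a route and its reverse cost the same).
Depot - S1 - S2 - S3 - S4 - S5 - S6 - Depot: 27+15+12+24+15+10+16 = 119
Depot - S1 - S2 - S3 - S4 - S6 - S5 - Depot: 27+15+12+24+11+10+20 = 119
Depot - S1 - S2 - S3 - S5 - S4 - S6 - Depot: 27+15+12+13+15+11+16 = 109
Depot - S1 - S2 - S3 - S5 - S6 - S4 - Depot: 27+15+12+13+10+11+5 = 93
Depot - S1 - S2 - S3 - S6 - S4 - S5 - Depot: 27+15+12+23+11+15+20 = 123
Depot - S1 - S2 - S3 - S6 - S5 - S4 - Depot: 27+15+12+23+10+15+5 = 107
Depot - S1 - S2 - S4 - S3 - S5 - S6 - Depot: 27+15+25+24+13+10+16 = 130
Depot - S1 - S2 - S4 - S3 - S6 - S5 - Depot: 27+15+25+24+23+10+20 = 144
… (352 more)
Depot - S2 - S1 - S3 - S5 - S6 - S4 - Depot: 30+15+3+13+10+11+5 = 87  ← best
The minimum is 87.
One optimal route: Depot → S2 → S1 → S3 → S5 → S6 → S4 → Depot (or its reverse).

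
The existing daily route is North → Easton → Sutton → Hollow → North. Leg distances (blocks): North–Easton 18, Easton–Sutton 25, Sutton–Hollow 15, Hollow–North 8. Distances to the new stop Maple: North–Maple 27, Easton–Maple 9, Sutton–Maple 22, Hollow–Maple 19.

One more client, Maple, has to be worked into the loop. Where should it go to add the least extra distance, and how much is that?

Minimum extra distance: 6 blocks, inserting Maple between Easton and Sutton.

Insertion cost between consecutive stops i–j is d(i,Maple) + d(Maple,j) − d(i,j):
  between North and Easton: 27 + 9 − 18 = 18
  between Easton and Sutton: 9 + 22 − 25 = 6
  between Sutton and Hollow: 22 + 19 − 15 = 26
  between Hollow and North: 19 + 27 − 8 = 38
Cheapest insertion is between Easton and Sutton, adding 6.
New total = 66 + 6 = 72.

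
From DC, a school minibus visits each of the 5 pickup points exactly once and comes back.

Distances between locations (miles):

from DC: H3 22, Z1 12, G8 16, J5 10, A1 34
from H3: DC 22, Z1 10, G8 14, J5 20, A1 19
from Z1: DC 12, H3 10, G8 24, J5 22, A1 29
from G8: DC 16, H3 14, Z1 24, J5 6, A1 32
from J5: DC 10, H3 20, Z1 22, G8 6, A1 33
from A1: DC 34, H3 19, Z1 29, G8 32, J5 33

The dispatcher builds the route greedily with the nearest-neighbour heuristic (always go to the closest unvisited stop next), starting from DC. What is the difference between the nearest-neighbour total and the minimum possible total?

Excess over optimum: 14 miles.

From DC: J5=10, Z1=12, G8=16, H3=22, A1=34 → choose J5 (10).
From J5: G8=6, H3=20, Z1=22, A1=33 → choose G8 (6).
From G8: H3=14, Z1=24, A1=32 → choose H3 (14).
From H3: Z1=10, A1=19 → choose Z1 (10).
From Z1: A1=29 → choose A1 (29).
NN route DC → J5 → G8 → H3 → Z1 → A1 → DC costs 103.
Optimal: DC → Z1 → H3 → A1 → G8 → J5 → DC costs 89 (by enumerating all 60 distinct tours).
Excess = 103 − 89 = 14.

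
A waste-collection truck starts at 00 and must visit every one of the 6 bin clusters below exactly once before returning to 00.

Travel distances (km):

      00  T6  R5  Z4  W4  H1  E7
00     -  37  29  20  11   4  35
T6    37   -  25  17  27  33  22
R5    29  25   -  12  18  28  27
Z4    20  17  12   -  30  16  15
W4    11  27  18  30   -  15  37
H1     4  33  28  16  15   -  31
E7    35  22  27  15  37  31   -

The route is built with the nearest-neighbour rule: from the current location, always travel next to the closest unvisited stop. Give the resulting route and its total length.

From 00: distances to unvisited — H1=4, W4=11, Z4=20, R5=29, E7=35, T6=37. Nearest is H1 (4).
From H1: distances to unvisited — W4=15, Z4=16, R5=28, E7=31, T6=33. Nearest is W4 (15).
From W4: distances to unvisited — R5=18, T6=27, Z4=30, E7=37. Nearest is R5 (18).
From R5: distances to unvisited — Z4=12, T6=25, E7=27. Nearest is Z4 (12).
From Z4: distances to unvisited — E7=15, T6=17. Nearest is E7 (15).
From E7: distances to unvisited — T6=22. Nearest is T6 (22).
Return T6→00: 37.
Total = 4 + 15 + 18 + 12 + 15 + 22 + 37 = 123.

Total distance 123 km via the nearest-neighbour route 00 → H1 → W4 → R5 → Z4 → E7 → T6 → 00.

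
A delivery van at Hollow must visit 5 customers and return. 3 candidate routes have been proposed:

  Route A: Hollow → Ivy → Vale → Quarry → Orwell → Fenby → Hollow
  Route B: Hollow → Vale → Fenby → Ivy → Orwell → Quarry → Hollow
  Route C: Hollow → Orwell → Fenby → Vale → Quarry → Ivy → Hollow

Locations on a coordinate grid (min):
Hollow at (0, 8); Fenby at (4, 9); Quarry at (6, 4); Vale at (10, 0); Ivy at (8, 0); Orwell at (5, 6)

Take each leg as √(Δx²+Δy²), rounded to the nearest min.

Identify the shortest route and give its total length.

Shortest is Route A, total 28 min.

Route A: 11 + 2 + 6 + 2 + 3 + 4 = 28
Route B: 13 + 11 + 10 + 7 + 2 + 7 = 50
Route C: 5 + 3 + 11 + 6 + 4 + 11 = 40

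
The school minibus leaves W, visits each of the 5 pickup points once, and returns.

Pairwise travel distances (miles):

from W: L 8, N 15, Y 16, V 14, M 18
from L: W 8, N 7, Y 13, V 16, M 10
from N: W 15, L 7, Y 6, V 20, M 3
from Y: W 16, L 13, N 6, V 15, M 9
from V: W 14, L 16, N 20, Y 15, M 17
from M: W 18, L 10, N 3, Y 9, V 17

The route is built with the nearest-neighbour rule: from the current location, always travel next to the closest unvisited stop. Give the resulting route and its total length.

Total distance 56 miles via the nearest-neighbour route W → L → N → M → Y → V → W.

At W the remaining stops are L 8, V 14, N 15, Y 16, M 18; go to L.
At L the remaining stops are N 7, M 10, Y 13, V 16; go to N.
At N the remaining stops are M 3, Y 6, V 20; go to M.
At M the remaining stops are Y 9, V 17; go to Y.
At Y the remaining stops are V 15; go to V.
Return V→W: 14.
Total = 8 + 7 + 3 + 9 + 15 + 14 = 56.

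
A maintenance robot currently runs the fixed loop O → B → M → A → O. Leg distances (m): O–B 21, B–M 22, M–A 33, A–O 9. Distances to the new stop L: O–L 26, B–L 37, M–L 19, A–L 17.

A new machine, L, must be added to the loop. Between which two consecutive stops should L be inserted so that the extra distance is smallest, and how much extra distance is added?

+3 m — insert L between M and A.

Insertion cost between consecutive stops i–j is d(i,L) + d(L,j) − d(i,j):
  between O and B: 26 + 37 − 21 = 42
  between B and M: 37 + 19 − 22 = 34
  between M and A: 19 + 17 − 33 = 3
  between A and O: 17 + 26 − 9 = 34
Cheapest insertion is between M and A, adding 3.
New total = 85 + 3 = 88.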